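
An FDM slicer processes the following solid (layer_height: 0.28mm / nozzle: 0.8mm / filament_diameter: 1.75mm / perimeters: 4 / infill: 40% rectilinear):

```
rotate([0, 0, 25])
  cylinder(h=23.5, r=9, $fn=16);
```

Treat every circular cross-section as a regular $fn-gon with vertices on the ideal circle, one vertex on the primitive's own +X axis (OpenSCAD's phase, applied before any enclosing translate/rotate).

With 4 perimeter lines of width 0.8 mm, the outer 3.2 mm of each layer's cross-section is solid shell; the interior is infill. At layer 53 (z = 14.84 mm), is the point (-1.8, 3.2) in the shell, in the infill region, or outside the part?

infill

At z = 14.84 mm: the cylinder: section is a regular 16-gon, circumradius r=9; (rotated 25° about Z; rotation is an isometry so areas/perimeters/island counts are preserved). Overall, the cross-section is a single solid region. Undo the 25° rotation: the query point maps to (-0.279, 3.661) in the un-rotated model frame. The nearest boundary edge runs (0.00, 9.00)→(-3.44, 8.31); distance from the point to it = 5.18 mm. The point is inside the cross-section and 5.18 mm from the nearest boundary — more than the 3.2 mm shell width (4 × 0.8), so it's in the infill interior.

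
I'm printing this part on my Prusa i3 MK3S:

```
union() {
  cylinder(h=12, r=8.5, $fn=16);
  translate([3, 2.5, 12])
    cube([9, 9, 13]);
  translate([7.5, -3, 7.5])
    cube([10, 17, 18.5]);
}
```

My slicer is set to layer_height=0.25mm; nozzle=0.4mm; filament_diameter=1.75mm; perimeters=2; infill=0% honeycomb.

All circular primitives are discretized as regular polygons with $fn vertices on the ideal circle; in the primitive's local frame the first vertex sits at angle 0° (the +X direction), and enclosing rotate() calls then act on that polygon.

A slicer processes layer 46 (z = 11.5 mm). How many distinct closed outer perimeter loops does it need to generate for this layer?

At z = 11.5 mm: the r=8.5 cylinder gives a regular 16-gon of circumradius 8.5 (constant along its height); the cube at (3, 2.5) is absent (z outside [12, 25]); the 10×17 cube at (7.5, -3) contributes its full rectangle; Merging all regions: the regions partially overlap (shared area 4.40 mm²), so overlapping operands fuse into one piece — 1 connected region. The result has 1 disconnected region.

1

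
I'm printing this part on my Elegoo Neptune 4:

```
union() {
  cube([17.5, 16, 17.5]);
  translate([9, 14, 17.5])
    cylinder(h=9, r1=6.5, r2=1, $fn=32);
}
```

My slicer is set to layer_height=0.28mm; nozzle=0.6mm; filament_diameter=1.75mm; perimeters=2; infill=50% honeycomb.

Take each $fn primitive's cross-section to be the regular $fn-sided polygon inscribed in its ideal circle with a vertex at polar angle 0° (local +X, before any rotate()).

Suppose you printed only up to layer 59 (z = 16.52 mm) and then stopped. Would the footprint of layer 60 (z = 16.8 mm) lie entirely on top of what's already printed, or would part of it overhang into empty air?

Compare the two slices. At z = 16.52: the 17.5×16 cube contributes its full rectangle (area 280.00 mm²); the cone at (9, 14) does not reach this height (z outside [17.5, 26.5]); Taking the union: only the 17.5×16 cube is present, so the union is just that shape — area = 280.00 mm². At z = 16.8: the 17.5×16 cube contributes its full rectangle (area 280.00 mm²); the cone at (9, 14) is absent (z outside [17.5, 26.5]); Combining (union): only the 17.5×16 cube is present, so the union is just that shape — area = 280.00 mm². Checking containment: the cross-section at z = 16.8 is a subset of the cross-section at z = 16.52.

entirely on top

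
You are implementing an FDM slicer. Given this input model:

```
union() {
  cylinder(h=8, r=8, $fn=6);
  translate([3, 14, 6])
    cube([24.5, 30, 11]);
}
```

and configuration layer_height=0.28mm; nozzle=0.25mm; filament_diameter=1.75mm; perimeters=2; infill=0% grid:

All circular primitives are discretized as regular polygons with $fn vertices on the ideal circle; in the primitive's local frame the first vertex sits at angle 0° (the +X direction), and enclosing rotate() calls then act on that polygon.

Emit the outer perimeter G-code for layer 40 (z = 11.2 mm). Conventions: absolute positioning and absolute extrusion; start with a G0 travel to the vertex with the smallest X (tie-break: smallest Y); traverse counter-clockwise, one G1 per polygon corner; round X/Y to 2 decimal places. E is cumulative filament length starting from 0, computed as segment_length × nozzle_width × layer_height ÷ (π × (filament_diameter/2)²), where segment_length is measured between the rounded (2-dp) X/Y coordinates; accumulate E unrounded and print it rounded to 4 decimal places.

G0 X3.00 Y14.00 Z11.20
G1 X27.50 Y14.00 E0.7130
G1 X27.50 Y44.00 E1.5861
G1 X3.00 Y44.00 E2.2991
G1 X3.00 Y14.00 E3.1722

At z = 11.2 mm: the cylinder is not intersected at this z (z outside [0, 8]); the cube at (3, 14) is present — its section is the full 24.5×30 rectangle; Taking the union: only the 24.5×30 cube at (3, 14) is present, so the union is just that shape — 1 connected region. The outline is a single polygon with 4 vertices. Extrusion per mm of travel: 0.25 × 0.28 / (π × 0.875²) = 0.029103. Accumulating E over each segment gives final E = 3.1722.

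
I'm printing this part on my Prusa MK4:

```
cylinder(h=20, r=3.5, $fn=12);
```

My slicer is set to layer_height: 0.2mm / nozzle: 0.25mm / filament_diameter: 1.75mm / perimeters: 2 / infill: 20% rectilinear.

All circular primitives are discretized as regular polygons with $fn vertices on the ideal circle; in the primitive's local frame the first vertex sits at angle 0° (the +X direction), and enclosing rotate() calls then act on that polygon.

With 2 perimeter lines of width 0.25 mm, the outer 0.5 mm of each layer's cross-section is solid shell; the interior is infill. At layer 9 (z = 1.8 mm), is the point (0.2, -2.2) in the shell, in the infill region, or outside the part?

infill

At z = 1.8 mm: the cylinder: section is a regular 12-gon, circumradius r=3.5. Overall, the cross-section is a single solid region. The nearest boundary edge runs (-0.00, -3.50)→(1.75, -3.03); distance from the point to it = 1.20 mm. The point is inside the cross-section and 1.20 mm from the nearest boundary — more than the 0.5 mm shell width (2 × 0.25), so it's in the infill interior.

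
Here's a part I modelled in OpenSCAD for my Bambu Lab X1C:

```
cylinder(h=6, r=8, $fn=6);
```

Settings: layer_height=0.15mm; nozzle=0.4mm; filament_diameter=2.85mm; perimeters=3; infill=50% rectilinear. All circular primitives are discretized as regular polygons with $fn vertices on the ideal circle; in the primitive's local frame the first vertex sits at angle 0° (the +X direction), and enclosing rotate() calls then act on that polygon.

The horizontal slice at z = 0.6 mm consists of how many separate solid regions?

1

At z = 0.6 mm: the r=8 cylinder contributes a regular 6-gon of circumradius 8. The result has 1 disconnected region.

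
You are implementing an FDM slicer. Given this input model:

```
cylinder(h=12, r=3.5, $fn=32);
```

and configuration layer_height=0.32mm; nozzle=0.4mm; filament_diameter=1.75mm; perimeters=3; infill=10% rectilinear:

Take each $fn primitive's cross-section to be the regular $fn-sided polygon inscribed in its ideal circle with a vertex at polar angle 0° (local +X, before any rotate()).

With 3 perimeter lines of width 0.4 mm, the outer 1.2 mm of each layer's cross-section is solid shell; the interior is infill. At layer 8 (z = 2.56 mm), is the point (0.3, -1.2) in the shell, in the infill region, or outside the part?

At z = 2.56 mm: the cylinder: section is a regular 32-gon, circumradius r=3.5. Overall, the cross-section is a single solid region. The nearest boundary edge runs (0.68, -3.43)→(1.34, -3.23); distance from the point to it = 2.25 mm. The point is inside the cross-section and 2.25 mm from the nearest boundary — more than the 1.2 mm shell width (3 × 0.4), so it's in the infill interior.

infill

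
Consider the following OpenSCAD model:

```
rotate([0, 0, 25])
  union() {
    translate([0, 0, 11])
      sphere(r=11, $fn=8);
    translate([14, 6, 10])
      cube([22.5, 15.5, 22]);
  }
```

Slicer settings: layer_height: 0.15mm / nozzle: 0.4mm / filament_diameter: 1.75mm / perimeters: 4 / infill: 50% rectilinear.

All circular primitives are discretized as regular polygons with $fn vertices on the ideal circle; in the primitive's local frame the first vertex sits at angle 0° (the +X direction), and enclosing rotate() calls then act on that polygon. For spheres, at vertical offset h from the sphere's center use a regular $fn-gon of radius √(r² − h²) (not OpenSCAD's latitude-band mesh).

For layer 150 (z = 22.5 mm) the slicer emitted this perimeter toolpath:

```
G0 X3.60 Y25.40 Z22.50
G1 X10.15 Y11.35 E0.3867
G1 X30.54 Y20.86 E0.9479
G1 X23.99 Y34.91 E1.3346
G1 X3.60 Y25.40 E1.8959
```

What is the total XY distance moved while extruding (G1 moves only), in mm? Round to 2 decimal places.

Sum the Euclidean lengths of each G1 segment: total = 76.00 mm.

76.00 mm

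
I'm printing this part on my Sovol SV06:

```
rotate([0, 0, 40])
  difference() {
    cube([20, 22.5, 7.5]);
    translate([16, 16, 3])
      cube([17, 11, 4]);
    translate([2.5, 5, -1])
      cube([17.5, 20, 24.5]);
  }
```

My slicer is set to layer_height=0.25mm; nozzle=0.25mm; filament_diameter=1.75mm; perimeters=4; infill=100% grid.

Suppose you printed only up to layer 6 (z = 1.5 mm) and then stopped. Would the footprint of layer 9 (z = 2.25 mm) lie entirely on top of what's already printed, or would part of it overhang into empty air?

Compare the two slices. At z = 1.5: the cube (footprint 20×22.5) is included at this height (area 450.00 mm²); the cube at (16, 16) is not intersected at this z (z outside [3, 7]); the cube at (2.5, 5) (footprint 17.5×20) is included at this height (area 350.00 mm²); Taking the first minus the rest: starting from the 20×22.5 cube (450.00 mm²), the 17.5×20 cube at (2.5, 5) partially overlaps it — only the 306.25 mm² overlap (of its 350.00 mm²) is removed, clipping the outline — area = 143.75 mm²; (rotated 40° about Z; rotation is an isometry so areas/perimeters/island counts are preserved). At z = 2.25: the cube (footprint 20×22.5) is included at this height (area 450.00 mm²); the cube at (16, 16) does not reach this height (z outside [3, 7]); the cube at (2.5, 5) (footprint 17.5×20) is included at this height (area 350.00 mm²); After the difference (first − rest): starting from the 20×22.5 cube (450.00 mm²), the 17.5×20 cube at (2.5, 5) partially overlaps it — only the 306.25 mm² overlap (of its 350.00 mm²) is removed, clipping the outline — area = 143.75 mm²; (whole slice rotated 40° about Z — lengths, areas and connectivity unchanged). Checking containment: the cross-section at z = 2.25 is a subset of the cross-section at z = 1.5.

entirely on top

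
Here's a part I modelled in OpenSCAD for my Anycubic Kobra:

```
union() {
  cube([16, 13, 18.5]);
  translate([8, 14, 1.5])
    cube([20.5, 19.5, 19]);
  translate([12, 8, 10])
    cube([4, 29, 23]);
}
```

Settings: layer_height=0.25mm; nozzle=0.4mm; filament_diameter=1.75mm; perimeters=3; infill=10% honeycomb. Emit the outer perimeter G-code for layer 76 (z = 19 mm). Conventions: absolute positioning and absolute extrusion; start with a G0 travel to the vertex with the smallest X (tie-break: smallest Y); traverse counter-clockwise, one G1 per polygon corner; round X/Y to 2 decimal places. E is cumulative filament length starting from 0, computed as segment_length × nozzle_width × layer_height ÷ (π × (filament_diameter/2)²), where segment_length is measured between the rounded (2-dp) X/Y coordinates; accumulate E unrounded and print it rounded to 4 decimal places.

At z = 19 mm: the cube is not intersected at this z (z outside [0, 18.5]); the cube at (8, 14) (footprint 20.5×19.5) is included at this height; the cube at (12, 8) is present — its section is the full 4×29 rectangle; Taking the union: the regions partially overlap (shared area 78.00 mm²), so overlapping operands fuse into one piece — 1 connected region. The outline is a single polygon with 12 vertices. Extrusion per mm of travel: 0.4 × 0.25 / (π × 0.875²) = 0.041575. Accumulating E over each segment gives final E = 4.1159.

G0 X8.00 Y14.00 Z19.00
G1 X12.00 Y14.00 E0.1663
G1 X12.00 Y8.00 E0.4158
G1 X16.00 Y8.00 E0.5821
G1 X16.00 Y14.00 E0.8315
G1 X28.50 Y14.00 E1.3512
G1 X28.50 Y33.50 E2.1619
G1 X16.00 Y33.50 E2.6816
G1 X16.00 Y37.00 E2.8271
G1 X12.00 Y37.00 E2.9934
G1 X12.00 Y33.50 E3.1389
G1 X8.00 Y33.50 E3.3052
G1 X8.00 Y14.00 E4.1159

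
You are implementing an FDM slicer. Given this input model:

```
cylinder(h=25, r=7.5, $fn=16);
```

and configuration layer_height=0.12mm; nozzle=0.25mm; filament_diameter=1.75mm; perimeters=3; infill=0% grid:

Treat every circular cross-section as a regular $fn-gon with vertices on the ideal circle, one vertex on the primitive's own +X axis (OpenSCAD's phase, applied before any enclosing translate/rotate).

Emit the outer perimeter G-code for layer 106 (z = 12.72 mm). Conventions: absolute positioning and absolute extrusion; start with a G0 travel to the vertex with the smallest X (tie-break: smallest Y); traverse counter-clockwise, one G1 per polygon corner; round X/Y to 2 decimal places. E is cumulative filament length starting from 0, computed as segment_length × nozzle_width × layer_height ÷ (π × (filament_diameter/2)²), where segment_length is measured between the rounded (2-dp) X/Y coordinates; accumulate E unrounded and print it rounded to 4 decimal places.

At z = 12.72 mm: the cylinder: section is a regular 16-gon, circumradius r=7.5. The outline is a single polygon with 16 vertices. Extrusion per mm of travel: 0.25 × 0.12 / (π × 0.875²) = 0.012473. Accumulating E over each segment gives final E = 0.5839.

G0 X-7.50 Y0.00 Z12.72
G1 X-6.93 Y-2.87 E0.0365
G1 X-5.30 Y-5.30 E0.0730
G1 X-2.87 Y-6.93 E0.1095
G1 X0.00 Y-7.50 E0.1460
G1 X2.87 Y-6.93 E0.1825
G1 X5.30 Y-5.30 E0.2190
G1 X6.93 Y-2.87 E0.2555
G1 X7.50 Y0.00 E0.2920
G1 X6.93 Y2.87 E0.3285
G1 X5.30 Y5.30 E0.3650
G1 X2.87 Y6.93 E0.4014
G1 X0.00 Y7.50 E0.4379
G1 X-2.87 Y6.93 E0.4744
G1 X-5.30 Y5.30 E0.5109
G1 X-6.93 Y2.87 E0.5474
G1 X-7.50 Y0.00 E0.5839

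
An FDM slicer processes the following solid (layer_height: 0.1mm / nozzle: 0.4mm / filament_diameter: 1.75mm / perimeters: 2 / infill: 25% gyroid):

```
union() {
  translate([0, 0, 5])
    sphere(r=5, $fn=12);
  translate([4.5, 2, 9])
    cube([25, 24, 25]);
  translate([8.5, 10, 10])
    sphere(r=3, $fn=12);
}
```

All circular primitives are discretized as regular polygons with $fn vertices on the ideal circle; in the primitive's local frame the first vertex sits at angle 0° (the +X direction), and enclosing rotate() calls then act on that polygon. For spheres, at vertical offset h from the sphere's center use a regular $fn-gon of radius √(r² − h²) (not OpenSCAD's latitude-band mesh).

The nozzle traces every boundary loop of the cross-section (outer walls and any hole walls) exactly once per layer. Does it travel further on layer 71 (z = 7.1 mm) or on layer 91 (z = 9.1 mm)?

layer 91 (z = 9.1 mm)

Layer 71 (z = 7.1): the r=5 sphere slices to a regular 12-gon of circumradius 4.538 (√(r²−h²) with h=2.1 from center) (perimeter = 2·12·4.538·sin(180°/12) = 28.19 mm); the cube at (4.5, 2) does not reach this height (z outside [9, 34]); the r=3 sphere at (8.5, 10) slices to a regular 12-gon of circumradius 0.768 (√(r²−h²) with h=2.9 from center) (perimeter = 2·12·0.768·sin(180°/12) = 4.77 mm); Combining (union): the 2 present regions are separate (no shared area or edge), so areas and boundary lengths simply add and each stays a separate island — boundary = 32.96 mm. So its perimeter = 32.96 mm. Layer 91 (z = 9.1): the r=5 sphere slices to a regular 12-gon of circumradius 2.862 (√(r²−h²) with h=4.1 from center) (perimeter = 2·12·2.862·sin(180°/12) = 17.78 mm); the cube at (4.5, 2) is present — its section is the full 25×24 rectangle (perimeter 98.00 mm); the sphere at (8.5, 10): section is a regular 12-gon, circumradius = √(r²−h²) = √(3²−0.9²) = 2.862 (perimeter = 2·12·2.862·sin(180°/12) = 17.78 mm); Taking the union: the regions partially overlap (shared area 24.57 mm²), so the edge portions inside another operand are dropped and the merged outline is re-measured after clipping — boundary = 115.78 mm. So its perimeter = 115.78 mm. Layer 91 is larger (115.78 vs 32.96 mm).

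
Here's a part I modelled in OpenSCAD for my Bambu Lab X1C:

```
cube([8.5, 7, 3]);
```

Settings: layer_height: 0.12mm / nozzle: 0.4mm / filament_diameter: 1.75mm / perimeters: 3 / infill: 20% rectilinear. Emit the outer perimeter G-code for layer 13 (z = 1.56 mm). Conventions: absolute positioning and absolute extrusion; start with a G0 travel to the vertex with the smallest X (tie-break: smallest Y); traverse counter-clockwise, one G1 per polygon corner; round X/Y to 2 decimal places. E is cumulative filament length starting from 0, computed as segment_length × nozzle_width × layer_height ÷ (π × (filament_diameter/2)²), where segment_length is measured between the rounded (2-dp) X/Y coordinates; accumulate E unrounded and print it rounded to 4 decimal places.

G0 X0.00 Y0.00 Z1.56
G1 X8.50 Y0.00 E0.1696
G1 X8.50 Y7.00 E0.3093
G1 X0.00 Y7.00 E0.4789
G1 X0.00 Y0.00 E0.6186

At z = 1.56 mm: the cube (footprint 8.5×7) is included at this height. The outline is a single polygon with 4 vertices. Extrusion per mm of travel: 0.4 × 0.12 / (π × 0.875²) = 0.019956. Accumulating E over each segment gives final E = 0.6186.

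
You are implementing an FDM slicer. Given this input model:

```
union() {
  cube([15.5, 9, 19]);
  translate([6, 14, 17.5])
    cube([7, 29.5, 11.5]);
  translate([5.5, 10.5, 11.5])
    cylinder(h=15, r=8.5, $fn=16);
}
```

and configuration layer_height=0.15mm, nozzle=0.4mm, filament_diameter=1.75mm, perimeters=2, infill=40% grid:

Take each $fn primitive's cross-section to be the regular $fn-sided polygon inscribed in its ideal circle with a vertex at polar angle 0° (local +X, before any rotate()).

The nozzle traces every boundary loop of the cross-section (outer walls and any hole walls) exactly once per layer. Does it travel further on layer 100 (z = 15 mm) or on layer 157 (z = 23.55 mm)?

layer 157 (z = 23.55 mm)

Layer 100 (z = 15): the 15.5×9 cube contributes its full rectangle (perimeter 49.00 mm); the cube at (6, 14) does not reach this height (z outside [17.5, 29]); the r=8.5 cylinder at (5.5, 10.5) gives a regular 16-gon of circumradius 8.5 (constant along its height) (perimeter = 2·16·8.500·sin(180°/16) = 53.06 mm); Combining (union): the regions partially overlap (shared area 77.08 mm²), so the edge portions inside another operand are dropped and the merged outline is re-measured after clipping — boundary = 65.76 mm. So its perimeter = 65.76 mm. Layer 157 (z = 23.55): the cube is absent (z outside [0, 19]); the 7×29.5 cube at (6, 14) contributes its full rectangle (perimeter 73.00 mm); the r=8.5 cylinder at (5.5, 10.5) contributes a regular 16-gon of circumradius 8.5 (perimeter = 2·16·8.500·sin(180°/16) = 53.06 mm); Taking the union: the regions partially overlap (shared area 24.28 mm²), so the edge portions inside another operand are dropped and the merged outline is re-measured after clipping — boundary = 105.08 mm. So its perimeter = 105.08 mm. Layer 157 is larger (105.08 vs 65.76 mm).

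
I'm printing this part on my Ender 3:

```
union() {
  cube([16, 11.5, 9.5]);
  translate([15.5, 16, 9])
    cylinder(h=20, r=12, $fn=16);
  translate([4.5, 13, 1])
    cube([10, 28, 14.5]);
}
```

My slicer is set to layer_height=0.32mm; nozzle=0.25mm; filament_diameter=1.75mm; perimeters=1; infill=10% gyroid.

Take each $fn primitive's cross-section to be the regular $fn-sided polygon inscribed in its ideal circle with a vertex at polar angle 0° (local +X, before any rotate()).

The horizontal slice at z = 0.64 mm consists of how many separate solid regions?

At z = 0.64 mm: the cube is present — its section is the full 16×11.5 rectangle; the cylinder at (15.5, 16) does not reach this height (z outside [9, 29]); the cube at (4.5, 13) is absent (z outside [1, 15.5]); Taking the union: only the 16×11.5 cube is present, so the union is just that shape — 1 connected region. The result has 1 disconnected region.

1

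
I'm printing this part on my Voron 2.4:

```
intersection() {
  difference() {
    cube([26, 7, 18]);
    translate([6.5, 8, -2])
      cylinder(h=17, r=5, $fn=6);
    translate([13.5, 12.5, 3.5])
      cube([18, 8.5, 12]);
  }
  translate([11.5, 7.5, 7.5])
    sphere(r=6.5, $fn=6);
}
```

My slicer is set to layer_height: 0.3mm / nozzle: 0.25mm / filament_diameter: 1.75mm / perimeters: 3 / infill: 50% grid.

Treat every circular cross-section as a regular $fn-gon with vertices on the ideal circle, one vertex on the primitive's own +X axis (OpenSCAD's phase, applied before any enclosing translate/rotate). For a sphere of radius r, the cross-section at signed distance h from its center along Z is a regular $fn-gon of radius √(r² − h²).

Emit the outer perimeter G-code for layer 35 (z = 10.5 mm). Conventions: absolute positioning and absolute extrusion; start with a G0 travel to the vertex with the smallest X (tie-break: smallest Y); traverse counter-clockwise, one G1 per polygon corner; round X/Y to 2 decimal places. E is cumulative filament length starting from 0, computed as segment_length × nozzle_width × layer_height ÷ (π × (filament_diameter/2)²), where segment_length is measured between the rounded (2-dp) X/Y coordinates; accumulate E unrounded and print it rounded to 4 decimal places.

At z = 10.5 mm: the 26×7 cube contributes its full rectangle; the r=5 cylinder at (6.5, 8) gives a regular 6-gon of circumradius 5 (constant along its height); the 18×8.5 cube at (13.5, 12.5) contributes its full rectangle; Subtracting the remaining from the first: starting from the 26×7 cube, the r=5 cylinder at (6.5, 8) partially overlaps it — only the 23.05 mm² overlap (of its 64.95 mm²) is removed, clipping the outline; the 18×8.5 cube at (13.5, 12.5) misses the remaining region (no effect) — 1 connected region; the sphere at (11.5, 7.5): section is a regular 6-gon, circumradius = √(r²−h²) = √(6.5²−3²) = 5.766; After intersecting: the r=6.5 sphere at (11.5, 7.5) partially overlaps the result so far; clipping to the common part keeps 27.66 mm² — 1 connected region. The outline is a single polygon with 6 vertices. Extrusion per mm of travel: 0.25 × 0.3 / (π × 0.875²) = 0.031181. Accumulating E over each segment gives final E = 0.7247.

G0 X7.95 Y3.67 Z10.50
G1 X8.62 Y2.51 E0.0418
G1 X14.38 Y2.51 E0.2214
G1 X16.98 Y7.00 E0.3832
G1 X10.92 Y7.00 E0.5721
G1 X9.00 Y3.67 E0.6920
G1 X7.95 Y3.67 E0.7247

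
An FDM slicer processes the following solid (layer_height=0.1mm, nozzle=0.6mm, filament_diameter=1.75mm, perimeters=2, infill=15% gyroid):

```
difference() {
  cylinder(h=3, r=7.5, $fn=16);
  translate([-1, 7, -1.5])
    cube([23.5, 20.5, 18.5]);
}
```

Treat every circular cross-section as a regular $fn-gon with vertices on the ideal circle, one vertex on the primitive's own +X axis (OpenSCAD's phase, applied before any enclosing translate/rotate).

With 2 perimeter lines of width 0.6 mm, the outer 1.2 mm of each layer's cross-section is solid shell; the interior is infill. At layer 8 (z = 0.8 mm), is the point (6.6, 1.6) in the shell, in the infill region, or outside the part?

At z = 0.8 mm: the r=7.5 cylinder contributes a regular 16-gon of circumradius 7.5; the 23.5×20.5 cube at (-1, 7) contributes its full rectangle; Subtracting the remaining from the first: starting from the r=7.5 cylinder, the 23.5×20.5 cube at (-1, 7) partially overlaps it — only the 1.03 mm² overlap (of its 481.75 mm²) is removed, clipping the outline — 1 connected region. Overall, the cross-section is a single solid region. The nearest boundary edge runs (6.93, 2.87)→(7.50, 0.00); distance from the point to it = 0.57 mm. The point is inside the cross-section, 0.57 mm from the nearest boundary — within the 1.2 mm shell band (2 × 0.6).

shell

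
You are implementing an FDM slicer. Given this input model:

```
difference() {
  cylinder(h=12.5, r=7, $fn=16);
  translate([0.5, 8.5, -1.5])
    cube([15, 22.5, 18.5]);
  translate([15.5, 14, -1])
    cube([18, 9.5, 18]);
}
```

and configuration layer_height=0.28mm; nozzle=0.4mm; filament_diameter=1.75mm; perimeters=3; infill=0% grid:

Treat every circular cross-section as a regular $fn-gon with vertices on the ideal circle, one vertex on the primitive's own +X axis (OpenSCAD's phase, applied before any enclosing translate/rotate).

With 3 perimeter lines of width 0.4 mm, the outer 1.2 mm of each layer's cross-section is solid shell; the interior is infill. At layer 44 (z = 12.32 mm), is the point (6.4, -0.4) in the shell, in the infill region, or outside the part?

At z = 12.32 mm: the r=7 cylinder contributes a regular 16-gon of circumradius 7; the cube at (0.5, 8.5) (footprint 15×22.5) is included at this height; the 18×9.5 cube at (15.5, 14) contributes its full rectangle; Taking the first minus the rest: starting from the r=7 cylinder, the 15×22.5 cube at (0.5, 8.5) misses the remaining region (no effect); the 18×9.5 cube at (15.5, 14) misses the remaining region (no effect) — 1 connected region. Overall, the cross-section is a single solid region. The nearest boundary edge runs (7.00, 0.00)→(6.47, -2.68); distance from the point to it = 0.51 mm. The point is inside the cross-section, 0.51 mm from the nearest boundary — within the 1.2 mm shell band (3 × 0.4).

shell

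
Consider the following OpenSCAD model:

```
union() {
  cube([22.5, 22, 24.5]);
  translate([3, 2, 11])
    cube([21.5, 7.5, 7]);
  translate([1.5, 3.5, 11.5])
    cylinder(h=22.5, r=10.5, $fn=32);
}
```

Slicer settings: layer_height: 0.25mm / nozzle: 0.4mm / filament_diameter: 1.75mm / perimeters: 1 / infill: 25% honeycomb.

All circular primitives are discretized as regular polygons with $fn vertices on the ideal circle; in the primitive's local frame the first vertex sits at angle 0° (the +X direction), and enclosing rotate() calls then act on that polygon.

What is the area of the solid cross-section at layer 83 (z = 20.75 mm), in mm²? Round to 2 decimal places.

At z = 20.75 mm: the 22.5×22 cube contributes its full rectangle (area 495.00 mm²); the cube at (3, 2) is absent (z outside [11, 18]); the r=10.5 cylinder at (1.5, 3.5) contributes a regular 32-gon of circumradius 10.5 (area = (32/2)·10.500²·sin(360°/32) = 344.14 mm²); Taking the union: the regions partially overlap — summed areas 839.14 mm² minus the doubly-counted overlap 142.85 mm² gives 696.28 mm² — area = 696.28 mm². Overall, the cross-section is a single solid region. Net area = 696.28 mm².

696.28 mm²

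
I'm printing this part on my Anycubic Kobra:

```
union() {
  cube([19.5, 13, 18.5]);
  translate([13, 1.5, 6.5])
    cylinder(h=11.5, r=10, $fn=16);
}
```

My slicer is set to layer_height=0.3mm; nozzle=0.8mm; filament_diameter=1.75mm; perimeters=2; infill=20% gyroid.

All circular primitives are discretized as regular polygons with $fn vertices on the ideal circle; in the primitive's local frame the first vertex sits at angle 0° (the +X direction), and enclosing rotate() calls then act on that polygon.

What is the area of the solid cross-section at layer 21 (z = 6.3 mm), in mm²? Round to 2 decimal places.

At z = 6.3 mm: the cube is present — its section is the full 19.5×13 rectangle (area 253.50 mm²); the cylinder at (13, 1.5) is absent (z outside [6.5, 18]); Taking the union: only the 19.5×13 cube is present, so the union is just that shape — area = 253.50 mm². Overall, the cross-section is a single solid region. Net area = 253.50 mm².

253.50 mm²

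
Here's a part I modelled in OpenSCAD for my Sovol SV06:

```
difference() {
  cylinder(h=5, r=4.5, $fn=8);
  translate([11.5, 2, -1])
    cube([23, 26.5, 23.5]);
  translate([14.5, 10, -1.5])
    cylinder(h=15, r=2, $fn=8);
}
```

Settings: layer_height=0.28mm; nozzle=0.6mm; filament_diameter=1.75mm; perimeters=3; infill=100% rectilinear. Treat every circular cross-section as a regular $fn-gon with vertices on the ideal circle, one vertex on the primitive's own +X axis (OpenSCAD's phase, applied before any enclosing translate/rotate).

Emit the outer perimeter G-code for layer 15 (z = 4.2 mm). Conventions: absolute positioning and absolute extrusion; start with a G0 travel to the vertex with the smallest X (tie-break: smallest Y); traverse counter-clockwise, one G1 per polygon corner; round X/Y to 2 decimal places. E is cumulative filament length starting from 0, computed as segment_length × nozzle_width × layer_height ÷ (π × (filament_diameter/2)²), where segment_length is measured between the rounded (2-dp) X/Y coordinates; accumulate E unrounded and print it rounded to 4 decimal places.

At z = 4.2 mm: the r=4.5 cylinder gives a regular 8-gon of circumradius 4.5 (constant along its height); the cube at (11.5, 2) is present — its section is the full 23×26.5 rectangle; the r=2 cylinder at (14.5, 10) gives a regular 8-gon of circumradius 2 (constant along its height); After the difference (first − rest): starting from the r=4.5 cylinder, the 23×26.5 cube at (11.5, 2) misses the remaining region (no effect); the r=2 cylinder at (14.5, 10) misses the remaining region (no effect) — 1 connected region. The outline is a single polygon with 8 vertices. Extrusion per mm of travel: 0.6 × 0.28 / (π × 0.875²) = 0.069846. Accumulating E over each segment gives final E = 1.9239.

G0 X-4.50 Y0.00 Z4.20
G1 X-3.18 Y-3.18 E0.2405
G1 X0.00 Y-4.50 E0.4810
G1 X3.18 Y-3.18 E0.7215
G1 X4.50 Y0.00 E0.9619
G1 X3.18 Y3.18 E1.2024
G1 X0.00 Y4.50 E1.4429
G1 X-3.18 Y3.18 E1.6834
G1 X-4.50 Y0.00 E1.9239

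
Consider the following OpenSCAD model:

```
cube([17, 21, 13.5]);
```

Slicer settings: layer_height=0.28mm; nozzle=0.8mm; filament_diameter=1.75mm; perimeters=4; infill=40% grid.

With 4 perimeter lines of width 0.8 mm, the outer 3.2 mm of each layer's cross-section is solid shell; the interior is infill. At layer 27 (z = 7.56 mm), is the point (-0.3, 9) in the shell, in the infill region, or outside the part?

outside

At z = 7.56 mm: the cube is present — its section is the full 17×21 rectangle. Overall, the cross-section is a single solid region. The nearest boundary edge runs (0.00, 21.00)→(0.00, 0.00); distance from the point to it = 0.30 mm. The point is not inside any of the regions above, so it lies outside the cross-section (0.30 mm from the nearest boundary).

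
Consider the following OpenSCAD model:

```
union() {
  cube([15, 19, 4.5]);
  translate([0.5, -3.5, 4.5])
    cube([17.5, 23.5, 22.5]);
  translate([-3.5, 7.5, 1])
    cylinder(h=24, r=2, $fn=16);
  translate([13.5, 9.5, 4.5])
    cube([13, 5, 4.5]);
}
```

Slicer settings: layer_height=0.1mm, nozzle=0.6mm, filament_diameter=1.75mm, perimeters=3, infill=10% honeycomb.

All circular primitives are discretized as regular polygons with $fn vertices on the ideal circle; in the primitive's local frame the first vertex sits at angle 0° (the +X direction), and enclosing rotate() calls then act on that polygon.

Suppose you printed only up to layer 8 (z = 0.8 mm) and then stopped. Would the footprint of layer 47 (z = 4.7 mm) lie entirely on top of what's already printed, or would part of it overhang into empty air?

Compare the two slices. At z = 0.8: the cube is present — its section is the full 15×19 rectangle (area 285.00 mm²); the cube at (0.5, -3.5) is not intersected at this z (z outside [4.5, 27]); the cylinder at (-3.5, 7.5) is not intersected at this z (z outside [1, 25]); the cube at (13.5, 9.5) is absent (z outside [4.5, 9]); Merging all regions: only the 15×19 cube is present, so the union is just that shape — area = 285.00 mm². At z = 4.7: the cube is absent (z outside [0, 4.5]); the cube at (0.5, -3.5) is present — its section is the full 17.5×23.5 rectangle (area 411.25 mm²); the r=2 cylinder at (-3.5, 7.5) contributes a regular 16-gon of circumradius 2 (area = (16/2)·2.000²·sin(360°/16) = 12.25 mm²); the 13×5 cube at (13.5, 9.5) contributes its full rectangle (area 65.00 mm²); Combining (union): the regions partially overlap — summed areas 488.50 mm² minus the doubly-counted overlap 22.50 mm² gives 466.00 mm² — area = 466.00 mm². Checking containment: at z = 4.7 the cross-section extends beyond the z = 0.8 cross-section by about 190.50 mm².

part overhangs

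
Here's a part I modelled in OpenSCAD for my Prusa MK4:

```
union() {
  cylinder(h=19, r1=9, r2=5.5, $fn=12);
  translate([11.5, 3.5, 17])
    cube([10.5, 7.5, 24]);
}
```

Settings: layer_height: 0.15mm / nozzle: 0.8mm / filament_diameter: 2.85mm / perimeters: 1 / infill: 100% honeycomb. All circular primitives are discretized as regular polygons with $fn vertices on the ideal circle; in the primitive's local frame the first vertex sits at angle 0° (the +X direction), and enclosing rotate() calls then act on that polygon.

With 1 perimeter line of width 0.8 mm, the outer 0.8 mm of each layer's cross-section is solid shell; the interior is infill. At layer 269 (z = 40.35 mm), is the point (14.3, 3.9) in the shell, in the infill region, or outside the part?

shell

At z = 40.35 mm: the cone does not reach this height (z outside [0, 19]); the cube at (11.5, 3.5) is present — its section is the full 10.5×7.5 rectangle; Merging all regions: only the 10.5×7.5 cube at (11.5, 3.5) is present, so the union is just that shape — 1 connected region. Overall, the cross-section is a single solid region. The nearest boundary edge runs (11.50, 3.50)→(22.00, 3.50); distance from the point to it = 0.40 mm. The point is inside the cross-section, 0.40 mm from the nearest boundary — within the 0.8 mm shell band (1 × 0.8).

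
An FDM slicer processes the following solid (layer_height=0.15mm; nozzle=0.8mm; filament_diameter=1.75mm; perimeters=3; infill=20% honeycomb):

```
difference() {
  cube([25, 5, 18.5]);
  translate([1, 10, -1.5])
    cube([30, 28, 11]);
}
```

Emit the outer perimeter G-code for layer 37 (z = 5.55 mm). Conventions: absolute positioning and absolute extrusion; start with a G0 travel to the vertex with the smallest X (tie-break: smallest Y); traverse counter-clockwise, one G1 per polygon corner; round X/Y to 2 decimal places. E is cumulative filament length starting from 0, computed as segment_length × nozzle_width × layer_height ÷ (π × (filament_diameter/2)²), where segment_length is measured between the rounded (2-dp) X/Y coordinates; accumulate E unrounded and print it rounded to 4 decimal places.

G0 X0.00 Y0.00 Z5.55
G1 X25.00 Y0.00 E1.2473
G1 X25.00 Y5.00 E1.4967
G1 X0.00 Y5.00 E2.7440
G1 X0.00 Y0.00 E2.9934

At z = 5.55 mm: the 25×5 cube contributes its full rectangle; the cube at (1, 10) is present — its section is the full 30×28 rectangle; Taking the first minus the rest: starting from the 25×5 cube, the 30×28 cube at (1, 10) misses the remaining region (no effect) — 1 connected region. The outline is a single polygon with 4 vertices. Extrusion per mm of travel: 0.8 × 0.15 / (π × 0.875²) = 0.049890. Accumulating E over each segment gives final E = 2.9934.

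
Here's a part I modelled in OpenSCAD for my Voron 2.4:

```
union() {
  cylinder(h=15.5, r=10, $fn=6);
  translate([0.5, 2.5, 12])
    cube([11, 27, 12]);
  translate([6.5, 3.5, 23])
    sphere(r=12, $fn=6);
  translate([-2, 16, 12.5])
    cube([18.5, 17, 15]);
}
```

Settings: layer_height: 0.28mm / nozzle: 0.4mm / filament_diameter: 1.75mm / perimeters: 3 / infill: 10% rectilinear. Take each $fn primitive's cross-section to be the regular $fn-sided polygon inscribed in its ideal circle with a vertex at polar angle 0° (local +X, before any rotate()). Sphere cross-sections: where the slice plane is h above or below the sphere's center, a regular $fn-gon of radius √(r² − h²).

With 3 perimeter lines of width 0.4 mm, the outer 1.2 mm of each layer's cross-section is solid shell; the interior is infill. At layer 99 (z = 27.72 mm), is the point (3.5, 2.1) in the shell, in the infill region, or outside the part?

At z = 27.72 mm: the cylinder is absent (z outside [0, 15.5]); the cube at (0.5, 2.5) is not intersected at this z (z outside [12, 24]); the r=12 sphere at (6.5, 3.5) slices to a regular 6-gon of circumradius 11.033 (√(r²−h²) with h=4.72 from center); the cube at (-2, 16) is absent (z outside [12.5, 27.5]); Combining (union): only the r=12 sphere at (6.5, 3.5) is present, so the union is just that shape — 1 connected region. Overall, the cross-section is a single solid region. The nearest boundary edge runs (-4.53, 3.50)→(0.98, -6.05); distance from the point to it = 6.26 mm. The point is inside the cross-section and 6.26 mm from the nearest boundary — more than the 1.2 mm shell width (3 × 0.4), so it's in the infill interior.

infill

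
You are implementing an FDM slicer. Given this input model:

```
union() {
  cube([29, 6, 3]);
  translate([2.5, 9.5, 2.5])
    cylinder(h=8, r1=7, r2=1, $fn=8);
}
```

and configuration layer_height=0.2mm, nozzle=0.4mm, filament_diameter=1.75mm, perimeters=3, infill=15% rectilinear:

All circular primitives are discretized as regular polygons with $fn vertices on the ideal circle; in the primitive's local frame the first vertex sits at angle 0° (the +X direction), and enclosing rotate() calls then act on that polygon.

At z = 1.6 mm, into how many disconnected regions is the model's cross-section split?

At z = 1.6 mm: the cube is present — its section is the full 29×6 rectangle; the cone at (2.5, 9.5) does not reach this height (z outside [2.5, 10.5]); Taking the union: only the 29×6 cube is present, so the union is just that shape — 1 connected region. The result has 1 disconnected region.

1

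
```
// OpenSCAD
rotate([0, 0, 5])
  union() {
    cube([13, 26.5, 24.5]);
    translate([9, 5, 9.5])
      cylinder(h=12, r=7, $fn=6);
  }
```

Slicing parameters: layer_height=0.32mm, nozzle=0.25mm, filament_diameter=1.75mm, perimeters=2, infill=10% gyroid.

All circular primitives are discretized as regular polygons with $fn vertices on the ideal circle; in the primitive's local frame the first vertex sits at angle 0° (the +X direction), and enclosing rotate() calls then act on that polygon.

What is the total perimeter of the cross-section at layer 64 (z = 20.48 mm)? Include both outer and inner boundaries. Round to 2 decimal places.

At z = 20.48 mm: the cube is present — its section is the full 13×26.5 rectangle (perimeter 79.00 mm); the r=7 cylinder at (9, 5) gives a regular 6-gon of circumradius 7 (constant along its height) (perimeter = 2·6·7.000·sin(180°/6) = 42.00 mm); Merging all regions: the regions partially overlap (shared area 103.64 mm²), so the edge portions inside another operand are dropped and the merged outline is re-measured after clipping — boundary = 81.92 mm; (rotated 5° about Z; rotation is an isometry so areas/perimeters/island counts are preserved). Overall, the cross-section is a single solid region. Total boundary length (outer) = 81.92 mm.

81.92 mm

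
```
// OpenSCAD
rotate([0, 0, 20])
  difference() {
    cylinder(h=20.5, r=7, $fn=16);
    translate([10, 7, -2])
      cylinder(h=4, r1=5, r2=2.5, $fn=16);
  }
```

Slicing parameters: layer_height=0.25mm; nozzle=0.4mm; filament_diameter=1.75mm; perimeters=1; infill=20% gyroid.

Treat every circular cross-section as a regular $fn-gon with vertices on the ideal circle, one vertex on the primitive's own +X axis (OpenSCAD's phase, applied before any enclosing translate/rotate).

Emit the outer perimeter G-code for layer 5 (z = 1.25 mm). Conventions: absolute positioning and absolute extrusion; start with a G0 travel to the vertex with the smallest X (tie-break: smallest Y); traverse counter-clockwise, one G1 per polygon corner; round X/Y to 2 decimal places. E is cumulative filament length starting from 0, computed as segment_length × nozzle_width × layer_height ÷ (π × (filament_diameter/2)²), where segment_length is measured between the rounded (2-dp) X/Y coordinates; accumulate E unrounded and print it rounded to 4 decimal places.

G0 X-6.99 Y0.31 Z1.25
G1 X-6.58 Y-2.39 E0.1135
G1 X-5.16 Y-4.73 E0.2273
G1 X-2.96 Y-6.34 E0.3407
G1 X-0.31 Y-6.99 E0.4541
G1 X2.39 Y-6.58 E0.5677
G1 X4.73 Y-5.16 E0.6815
G1 X6.34 Y-2.96 E0.7948
G1 X6.99 Y-0.31 E0.9082
G1 X6.58 Y2.39 E1.0218
G1 X5.16 Y4.73 E1.1356
G1 X2.96 Y6.34 E1.2489
G1 X0.31 Y6.99 E1.3624
G1 X-2.39 Y6.58 E1.4759
G1 X-4.73 Y5.16 E1.5897
G1 X-6.34 Y2.96 E1.7030
G1 X-6.99 Y0.31 E1.8165

At z = 1.25 mm: the r=7 cylinder gives a regular 16-gon of circumradius 7 (constant along its height); the cone at (10, 7) contributes a regular 16-gon of circumradius 2.969 (interpolated between r1=5 and r2=2.5 at t=0.812); Taking the first minus the rest: starting from the r=7 cylinder, the cone at (10, 7) misses the remaining region (no effect) — 1 connected region; (rotated 20° about Z; rotation is an isometry so areas/perimeters/island counts are preserved). The outline is a single polygon with 16 vertices. Extrusion per mm of travel: 0.4 × 0.25 / (π × 0.875²) = 0.041575. Accumulating E over each segment gives final E = 1.8165.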